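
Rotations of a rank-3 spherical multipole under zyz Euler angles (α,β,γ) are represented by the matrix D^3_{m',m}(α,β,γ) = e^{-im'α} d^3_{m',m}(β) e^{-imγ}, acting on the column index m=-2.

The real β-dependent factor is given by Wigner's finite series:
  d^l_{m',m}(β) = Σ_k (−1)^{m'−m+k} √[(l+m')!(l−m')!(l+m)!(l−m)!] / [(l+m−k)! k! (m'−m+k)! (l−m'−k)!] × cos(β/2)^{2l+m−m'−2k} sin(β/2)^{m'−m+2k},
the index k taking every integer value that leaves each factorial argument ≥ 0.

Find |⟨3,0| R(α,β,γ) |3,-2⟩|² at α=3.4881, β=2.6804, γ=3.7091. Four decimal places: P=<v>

First d^3_{0,-2}(β=2.6804), then the phase factors e^{-i(0)α} and e^{-i(-2)γ}:
c=cos(2.6804/2)=0.228558, s=sin(2.6804/2)=0.973530; N=√[6·6·1·120]=65.726707
The bounds max(0,m−m')=0 and min(l+m,l−m')=1 give 2 terms
  k=0: (−1)^2·65.7267/(12)·0.2286^4·0.9735^2 = +0.014166
  k=1: (−1)^3·65.7267/(12)·0.2286^2·0.9735^4 = -0.257011
d^3_{0,-2}(2.6804) = +0.014166 -0.257011 = -0.242845
|D^3_{0,-2}|² = |d^3_{0,-2}(β)|² = (-0.242845)² = 0.058974 (the z-rotation phases have unit modulus)

P=0.0590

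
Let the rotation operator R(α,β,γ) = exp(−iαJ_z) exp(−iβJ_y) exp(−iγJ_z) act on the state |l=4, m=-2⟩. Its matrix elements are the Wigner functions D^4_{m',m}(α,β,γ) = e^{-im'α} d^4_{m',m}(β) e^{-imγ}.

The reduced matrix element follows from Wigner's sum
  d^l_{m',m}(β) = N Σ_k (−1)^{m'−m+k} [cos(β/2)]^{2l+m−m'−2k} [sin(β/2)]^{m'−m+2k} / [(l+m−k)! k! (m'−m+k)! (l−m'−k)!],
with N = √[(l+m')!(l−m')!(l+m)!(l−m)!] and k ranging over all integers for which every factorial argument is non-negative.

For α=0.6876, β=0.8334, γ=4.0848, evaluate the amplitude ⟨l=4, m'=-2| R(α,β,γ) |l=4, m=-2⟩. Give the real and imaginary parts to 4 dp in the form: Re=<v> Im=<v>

First d^4_{-2,-2}(β=0.8334), then the phase factors e^{-i(-2)α} and e^{-i(-2)γ}:
c=cos(0.8334/2)=0.914430, s=sin(0.8334/2)=0.404745; N=√[2·720·2·720]=1440.000000
The bounds max(0,m−m')=0 and min(l+m,l−m')=2 give 3 terms
  k=0: (−1)^0·1440.0000/(1440)·0.9144^8·0.4047^0 = +0.488880
  k=1: (−1)^1·1440.0000/(120)·0.9144^6·0.4047^2 = -1.149333
  k=2: (−1)^2·1440.0000/(96)·0.9144^4·0.4047^4 = +0.281461
d^4_{-2,-2}(0.8334) = +0.488880 -1.149333 +0.281461 = -0.378992
Attach z-rotation phases: D = e^{-i(-2)(0.6876)}·(-0.378992)·e^{-i(-2)(4.0848)} = +0.376266+0.045378i

Re=0.3763 Im=0.0454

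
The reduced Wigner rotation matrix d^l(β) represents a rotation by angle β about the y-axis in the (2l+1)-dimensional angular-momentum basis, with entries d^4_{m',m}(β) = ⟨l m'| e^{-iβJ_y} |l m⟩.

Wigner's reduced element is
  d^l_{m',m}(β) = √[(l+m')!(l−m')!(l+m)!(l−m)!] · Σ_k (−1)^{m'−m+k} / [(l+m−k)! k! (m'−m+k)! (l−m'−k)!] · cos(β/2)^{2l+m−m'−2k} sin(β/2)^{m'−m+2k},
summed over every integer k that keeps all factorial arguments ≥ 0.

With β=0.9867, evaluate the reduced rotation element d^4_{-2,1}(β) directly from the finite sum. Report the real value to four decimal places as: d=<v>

d=0.4708

d^4_{-2,1}(β=0.9867) via Wigner's sum:
Half-angle: c=0.880751, s=0.473579. N=√(2·720·120·6)=1018.233765
Admissible k: 3..5 (factorial args all ≥0)
  k=3: (−1)^0·1018.2338/(72)·0.8808^5·0.4736^3 = +0.796084
  k=4: (−1)^1·1018.2338/(48)·0.8808^3·0.4736^5 = -0.345246
  k=5: (−1)^2·1018.2338/(240)·0.8808^1·0.4736^7 = +0.019964
d^4_{-2,1}(0.9867) = +0.796084 -0.345246 +0.019964 = +0.470802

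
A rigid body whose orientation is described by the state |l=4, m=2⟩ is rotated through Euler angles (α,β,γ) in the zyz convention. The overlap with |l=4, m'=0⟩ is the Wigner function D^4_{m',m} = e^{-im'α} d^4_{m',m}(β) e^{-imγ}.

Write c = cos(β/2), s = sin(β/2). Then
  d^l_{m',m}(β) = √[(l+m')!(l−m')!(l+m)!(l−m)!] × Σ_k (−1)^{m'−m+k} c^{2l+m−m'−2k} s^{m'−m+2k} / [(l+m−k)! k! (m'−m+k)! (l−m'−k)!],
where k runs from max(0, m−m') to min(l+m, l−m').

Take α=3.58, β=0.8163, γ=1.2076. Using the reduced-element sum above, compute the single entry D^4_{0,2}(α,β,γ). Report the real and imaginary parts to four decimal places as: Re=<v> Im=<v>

Re=-0.3583 Im=-0.3183

First d^4_{0,2}(β=0.8163), then the phase factors e^{-i(0)α} and e^{-i(2)γ}:
Half-angle: c=0.917857, s=0.396912. N=√(24·24·720·2)=910.735966
Admissible k: 2..4 (factorial args all ≥0)
  k=2: (−1)^0·910.7360/(96)·0.9179^6·0.3969^2 = +0.893632
  k=3: (−1)^1·910.7360/(36)·0.9179^4·0.3969^4 = -0.445622
  k=4: (−1)^2·910.7360/(96)·0.9179^2·0.3969^6 = +0.031249
d^4_{0,2}(0.8163) = +0.893632 -0.445622 +0.031249 = +0.479260
Attach z-rotation phases: D = e^{-i(0)(3.58)}·(+0.479260)·e^{-i(2)(1.2076)} = -0.358283-0.318313i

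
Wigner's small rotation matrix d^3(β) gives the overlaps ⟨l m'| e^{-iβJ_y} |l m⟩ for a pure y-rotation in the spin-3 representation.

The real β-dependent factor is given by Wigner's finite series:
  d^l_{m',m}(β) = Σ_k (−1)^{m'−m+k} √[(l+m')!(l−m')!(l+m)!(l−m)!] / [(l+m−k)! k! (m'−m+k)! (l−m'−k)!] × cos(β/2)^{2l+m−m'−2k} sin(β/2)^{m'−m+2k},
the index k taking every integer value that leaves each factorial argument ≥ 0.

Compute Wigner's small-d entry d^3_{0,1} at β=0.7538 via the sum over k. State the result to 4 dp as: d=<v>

d^3_{0,1}(β=0.7538) via Wigner's sum:
c=cos(0.7538/2)=0.929810, s=sin(0.7538/2)=0.368040; N=√[6·6·24·2]=41.569219
The bounds max(0,m−m')=1 and min(l+m,l−m')=3 give 3 terms
  k=1: (−1)^0·41.5692/(12)·0.9298^5·0.3680^1 = +0.886047
  k=2: (−1)^1·41.5692/(4)·0.9298^3·0.3680^3 = -0.416465
  k=3: (−1)^2·41.5692/(12)·0.9298^1·0.3680^5 = +0.021750
d^3_{0,1}(0.7538) = +0.886047 -0.416465 +0.021750 = +0.491331

d=0.4913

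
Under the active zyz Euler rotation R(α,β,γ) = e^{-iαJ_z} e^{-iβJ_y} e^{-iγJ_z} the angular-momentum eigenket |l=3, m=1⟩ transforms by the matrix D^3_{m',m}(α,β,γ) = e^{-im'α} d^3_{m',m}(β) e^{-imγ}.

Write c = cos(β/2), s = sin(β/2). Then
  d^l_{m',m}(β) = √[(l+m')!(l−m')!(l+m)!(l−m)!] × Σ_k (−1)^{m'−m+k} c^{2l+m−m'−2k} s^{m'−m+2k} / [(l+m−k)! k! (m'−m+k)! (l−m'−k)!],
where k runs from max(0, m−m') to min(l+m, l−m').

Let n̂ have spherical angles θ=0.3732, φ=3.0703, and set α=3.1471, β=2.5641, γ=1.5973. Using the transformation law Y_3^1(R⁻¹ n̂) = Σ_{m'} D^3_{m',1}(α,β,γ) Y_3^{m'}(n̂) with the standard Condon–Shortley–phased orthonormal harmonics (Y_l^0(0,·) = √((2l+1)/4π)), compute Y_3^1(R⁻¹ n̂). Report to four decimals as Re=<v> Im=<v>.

Re=0.0014 Im=-0.1819

Need the full column D^3_{m',1} for m'=−3..3 at α=3.1471, β=2.5641, γ=1.5973.
cos(β/2)=0.284751, sin(β/2)=0.958602
d^3_{-3,1}: single k=4 term ⇒ +0.265172;  D = +0.002647+0.265159i
d^3_{-2,1}: k∈[3..4] ⇒ +0.128629 -0.728879 = -0.600250;  D = +0.009297+0.600178i
d^3_{-1,1}: k∈[2..4] ⇒ +0.036248 -0.547737 +0.775941 = +0.264453;  D = +0.005552+0.264394i
d^3_{0,1}: k∈[1..3] ⇒ +0.006217 -0.211359 +0.798447 = +0.593305;  D = -0.015723-0.593096i
d^3_{1,1}: k∈[0..2] ⇒ +0.000533 -0.048331 +0.410803 = +0.363005;  D = +0.011618+0.362819i
d^3_{2,1}: k∈[0..1] ⇒ -0.005675 +0.128629 = +0.122954;  D = -0.004612-0.122867i
d^3_{3,1}: single k=0 term ⇒ +0.023398;  D = +0.001006+0.023376i
Y_3^{m'}(θ=0.3732,φ=3.0703) and Σ D·Y over m':
  (+0.0026+0.2652i)·(-0.0198-0.0043i)  (+0.0093+0.6002i)·(+0.1252+0.0180i)  (+0.0056+0.2644i)·(-0.3920-0.0280i)  (-0.0157-0.5931i)·(+0.4640+0.0000i)  (+0.0116+0.3628i)·(+0.3920-0.0280i)  (-0.0046-0.1229i)·(+0.1252-0.0180i)  (+0.0010+0.0234i)·(+0.0198-0.0043i)
Y_3^1(R⁻¹ n̂) = +0.001436-0.181880i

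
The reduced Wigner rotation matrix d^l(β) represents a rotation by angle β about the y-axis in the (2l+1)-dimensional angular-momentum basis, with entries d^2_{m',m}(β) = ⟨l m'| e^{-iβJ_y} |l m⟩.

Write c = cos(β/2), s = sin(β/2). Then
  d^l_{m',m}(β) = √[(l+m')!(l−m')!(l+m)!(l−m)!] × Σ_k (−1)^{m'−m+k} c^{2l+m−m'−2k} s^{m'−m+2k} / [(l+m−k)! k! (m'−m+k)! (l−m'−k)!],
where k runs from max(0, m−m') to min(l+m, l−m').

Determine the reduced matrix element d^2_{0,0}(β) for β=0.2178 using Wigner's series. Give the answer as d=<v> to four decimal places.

d^2_{0,0}(β=0.2178) via Wigner's sum:
c=cos(0.2178/2)=0.994076, s=sin(0.2178/2)=0.108685; N=√[2·2·2·2]=4.000000
Admissible k: 0..2 (factorial args all ≥0)
  k=0: (−1)^0·4.0000/(4)·0.9941^4·0.1087^0 = +0.976515
  k=1: (−1)^1·4.0000/(1)·0.9941^2·0.1087^2 = -0.046691
  k=2: (−1)^2·4.0000/(4)·0.9941^0·0.1087^4 = +0.000140
d^2_{0,0}(0.2178) = +0.976515 -0.046691 +0.000140 = +0.929963

d=0.9300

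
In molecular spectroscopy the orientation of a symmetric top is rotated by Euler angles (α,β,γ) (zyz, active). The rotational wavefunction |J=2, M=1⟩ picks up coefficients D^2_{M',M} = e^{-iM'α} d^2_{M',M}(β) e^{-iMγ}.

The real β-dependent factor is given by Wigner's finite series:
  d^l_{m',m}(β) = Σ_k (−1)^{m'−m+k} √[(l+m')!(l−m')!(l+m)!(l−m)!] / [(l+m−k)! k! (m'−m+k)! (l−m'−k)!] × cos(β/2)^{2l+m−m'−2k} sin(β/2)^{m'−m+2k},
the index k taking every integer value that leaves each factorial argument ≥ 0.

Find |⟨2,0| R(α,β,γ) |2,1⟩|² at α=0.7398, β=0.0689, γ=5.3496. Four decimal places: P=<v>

D^2_{0,1}(0.7398,0.0689,5.3496) = e^{-i·0·0.7398}·d^2_{0,1}(0.0689)·e^{-i·1·5.3496}. Compute d first:
c=cos(0.0689/2)=0.999407, s=sin(0.0689/2)=0.034443; N=√[2·2·6·1]=4.898979
k∈{1,2} keeps every argument non-negative
  k=1: (−1)^0·4.8990/(2)·0.9994^3·0.0344^1 = +0.084218
  k=2: (−1)^1·4.8990/(2)·0.9994^1·0.0344^3 = -0.000100
d^2_{0,1}(0.0689) = +0.084218 -0.000100 = +0.084118
|D^2_{0,1}|² = |d^2_{0,1}(β)|² = (+0.084118)² = 0.007076 (the z-rotation phases have unit modulus)

P=0.0071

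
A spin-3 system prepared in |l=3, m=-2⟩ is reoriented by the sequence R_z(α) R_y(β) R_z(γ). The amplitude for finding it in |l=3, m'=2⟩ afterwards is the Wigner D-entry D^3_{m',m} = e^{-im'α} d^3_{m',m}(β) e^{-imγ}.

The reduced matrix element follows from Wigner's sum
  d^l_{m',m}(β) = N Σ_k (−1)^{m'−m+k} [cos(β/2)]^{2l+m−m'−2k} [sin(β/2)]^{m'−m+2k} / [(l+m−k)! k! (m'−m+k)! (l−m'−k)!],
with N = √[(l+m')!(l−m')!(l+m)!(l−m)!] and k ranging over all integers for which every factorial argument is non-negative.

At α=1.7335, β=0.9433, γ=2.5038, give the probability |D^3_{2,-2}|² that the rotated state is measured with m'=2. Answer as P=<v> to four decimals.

P=0.0257

Split into d^3_{2,-2}(β=0.9433) × two z-phases.
c=cos(0.9433/2)=0.890820, s=sin(0.9433/2)=0.454357; N=√[120·1·1·120]=120.000000
k∈{0,1} keeps every argument non-negative
  k=0: (−1)^4·120.0000/(24)·0.8908^2·0.4544^4 = +0.169098
  k=1: (−1)^5·120.0000/(120)·0.8908^0·0.4544^6 = -0.008798
d^3_{2,-2}(0.9433) = +0.169098 -0.008798 = +0.160300
|D^3_{2,-2}|² = |d^3_{2,-2}(β)|² = (+0.160300)² = 0.025696 (the z-rotation phases have unit modulus)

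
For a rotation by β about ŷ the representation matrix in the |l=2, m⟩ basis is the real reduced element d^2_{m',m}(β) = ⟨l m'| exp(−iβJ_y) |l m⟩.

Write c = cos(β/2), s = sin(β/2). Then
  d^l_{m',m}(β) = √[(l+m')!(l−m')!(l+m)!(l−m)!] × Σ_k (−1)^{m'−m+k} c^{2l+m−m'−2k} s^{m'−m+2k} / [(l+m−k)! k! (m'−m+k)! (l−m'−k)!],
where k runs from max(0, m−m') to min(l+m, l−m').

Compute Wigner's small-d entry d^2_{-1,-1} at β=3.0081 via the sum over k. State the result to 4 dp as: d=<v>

d=-0.0133

d^2_{-1,-1}(β=3.0081) via Wigner's sum:
c=cos(3.0081/2)=0.066697, s=sin(3.0081/2)=0.997773; N=√[1·6·1·6]=6.000000
The bounds max(0,m−m')=0 and min(l+m,l−m')=1 give 2 terms
  k=0: (−1)^0·6.0000/(6)·0.0667^4·0.9978^0 = +0.000020
  k=1: (−1)^1·6.0000/(2)·0.0667^2·0.9978^2 = -0.013286
d^2_{-1,-1}(3.0081) = +0.000020 -0.013286 = -0.013266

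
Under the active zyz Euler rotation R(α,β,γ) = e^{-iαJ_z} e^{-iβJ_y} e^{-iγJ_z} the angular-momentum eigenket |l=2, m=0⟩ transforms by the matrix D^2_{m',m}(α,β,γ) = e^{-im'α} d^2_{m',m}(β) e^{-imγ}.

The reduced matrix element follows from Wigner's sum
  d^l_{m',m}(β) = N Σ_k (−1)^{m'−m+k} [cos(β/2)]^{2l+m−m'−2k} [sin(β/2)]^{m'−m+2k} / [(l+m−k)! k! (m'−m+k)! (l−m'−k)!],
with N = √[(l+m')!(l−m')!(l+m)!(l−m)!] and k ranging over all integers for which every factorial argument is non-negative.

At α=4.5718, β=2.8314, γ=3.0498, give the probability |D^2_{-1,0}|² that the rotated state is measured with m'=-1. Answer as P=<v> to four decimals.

Split into d^2_{-1,0}(β=2.8314) × two z-phases.
Half-angle: c=0.154475, s=0.987997. N=√(1·6·2·2)=4.898979
k: max(0,(0)−(-1))=1 … min(2+(0),2−(-1))=2
  k=1: (−1)^0·4.8990/(2)·0.1545^3·0.9880^1 = +0.008921
  k=2: (−1)^1·4.8990/(2)·0.1545^1·0.9880^3 = -0.364923
d^2_{-1,0}(2.8314) = +0.008921 -0.364923 = -0.356002
|D^2_{-1,0}|² = |d^2_{-1,0}(β)|² = (-0.356002)² = 0.126737 (the z-rotation phases have unit modulus)

P=0.1267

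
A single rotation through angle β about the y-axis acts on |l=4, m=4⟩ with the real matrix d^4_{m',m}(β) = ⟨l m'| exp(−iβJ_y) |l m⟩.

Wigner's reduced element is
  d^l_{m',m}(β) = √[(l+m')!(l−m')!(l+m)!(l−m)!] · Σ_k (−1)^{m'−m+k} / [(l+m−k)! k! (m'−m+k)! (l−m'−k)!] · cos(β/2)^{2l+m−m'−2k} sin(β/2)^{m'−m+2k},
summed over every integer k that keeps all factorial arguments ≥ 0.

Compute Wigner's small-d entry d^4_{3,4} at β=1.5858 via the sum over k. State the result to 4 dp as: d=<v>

d^4_{3,4}(β=1.5858) via Wigner's sum:
Half-angle: c=0.701782, s=0.712391. N=√(5040·1·40320·1)=14255.272709
Admissible k: 1..1 (factorial args all ≥0)
  k=1: (−1)^0·14255.2727/(5040)·0.7018^7·0.7124^1 = +0.168920
d^4_{3,4}(1.5858) = +0.168920

d=0.1689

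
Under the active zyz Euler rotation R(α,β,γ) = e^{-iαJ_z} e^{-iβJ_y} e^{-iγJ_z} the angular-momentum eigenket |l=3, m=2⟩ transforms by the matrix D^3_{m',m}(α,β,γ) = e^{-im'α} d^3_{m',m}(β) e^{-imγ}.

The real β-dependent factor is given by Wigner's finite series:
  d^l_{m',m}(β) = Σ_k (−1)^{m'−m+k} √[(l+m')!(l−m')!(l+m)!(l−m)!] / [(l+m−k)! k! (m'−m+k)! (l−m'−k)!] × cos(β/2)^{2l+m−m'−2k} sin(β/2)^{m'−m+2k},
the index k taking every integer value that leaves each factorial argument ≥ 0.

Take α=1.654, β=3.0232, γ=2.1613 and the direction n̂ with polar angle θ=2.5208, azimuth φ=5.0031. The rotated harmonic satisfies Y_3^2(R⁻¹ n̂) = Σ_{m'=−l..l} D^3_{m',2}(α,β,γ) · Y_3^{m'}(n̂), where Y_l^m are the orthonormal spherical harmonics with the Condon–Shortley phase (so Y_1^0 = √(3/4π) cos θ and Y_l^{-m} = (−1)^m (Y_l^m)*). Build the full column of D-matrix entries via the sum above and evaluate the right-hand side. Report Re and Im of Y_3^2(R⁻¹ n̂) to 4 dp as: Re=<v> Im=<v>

Re=-0.0107 Im=0.3416

Need the full column D^3_{m',2} for m'=−3..3 at α=1.654, β=3.0232, γ=2.1613.
cos(β/2)=0.059162, sin(β/2)=0.998248
d^3_{-3,2}: single k=5 term ⇒ +0.143651;  D = +0.115274+0.085719i
d^3_{-2,2}: k∈[4..5] ⇒ +0.017378 -0.989536 = -0.972158;  D = -0.513260+0.825624i
d^3_{-1,2}: k∈[3..4] ⇒ +0.001303 -0.185453 = -0.184150;  D = +0.163932+0.083890i
d^3_{0,2}: k∈[2..3] ⇒ +0.000067 -0.019037 = -0.018970;  D = +0.007209-0.017547i
d^3_{1,2}: k∈[1..2] ⇒ +0.000002 -0.001303 = -0.001300;  D = -0.001240-0.000392i
d^3_{2,2}: k∈[0..1] ⇒ +0.000000 -0.000061 = -0.000061;  D = -0.000014+0.000059i
d^3_{3,2}: single k=0 term ⇒ -0.000002;  D = +0.000002+0.000000i
Y_3^{m'}(θ=2.5208,φ=5.0031) and Σ D·Y over m':
  (+0.1153+0.0857i)·(-0.0629-0.0528i)  (-0.5133+0.8256i)·(+0.2351-0.1545i)  (+0.1639+0.0839i)·(+0.1244+0.4157i)  (+0.0072-0.0175i)·(-0.0936+0.0000i)  (-0.0012-0.0004i)·(-0.1244+0.4157i)  (-0.0000+0.0001i)·(+0.2351+0.1545i)  (+0.0000+0.0000i)·(+0.0629-0.0528i)
Y_3^2(R⁻¹ n̂) = -0.010678+0.341646i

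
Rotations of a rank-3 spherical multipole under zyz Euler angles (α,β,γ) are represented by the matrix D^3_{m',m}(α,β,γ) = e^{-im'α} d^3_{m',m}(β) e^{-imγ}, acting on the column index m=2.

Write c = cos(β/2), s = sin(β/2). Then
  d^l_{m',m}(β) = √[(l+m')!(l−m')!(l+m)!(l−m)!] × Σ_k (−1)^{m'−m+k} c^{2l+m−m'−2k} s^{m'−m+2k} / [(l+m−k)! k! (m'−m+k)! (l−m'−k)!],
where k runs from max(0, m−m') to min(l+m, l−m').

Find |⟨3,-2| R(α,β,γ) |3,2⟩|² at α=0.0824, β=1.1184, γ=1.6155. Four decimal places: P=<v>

D^3_{-2,2}(0.0824,1.1184,1.6155) = e^{-i·-2·0.0824}·d^3_{-2,2}(1.1184)·e^{-i·2·1.6155}. Compute d first:
With c≡cos(β/2)=0.847680 and s≡sin(β/2)=0.530508, N=[1·120·120·1]^{1/2}=120.000000
Admissible k: 4..5 (factorial args all ≥0)
  k=4: (−1)^0·120.0000/(24)·0.8477^2·0.5305^4 = +0.284579
  k=5: (−1)^1·120.0000/(120)·0.8477^0·0.5305^6 = -0.022292
d^3_{-2,2}(1.1184) = +0.284579 -0.022292 = +0.262286
|D^3_{-2,2}|² = |d^3_{-2,2}(β)|² = (+0.262286)² = 0.068794 (the z-rotation phases have unit modulus)

P=0.0688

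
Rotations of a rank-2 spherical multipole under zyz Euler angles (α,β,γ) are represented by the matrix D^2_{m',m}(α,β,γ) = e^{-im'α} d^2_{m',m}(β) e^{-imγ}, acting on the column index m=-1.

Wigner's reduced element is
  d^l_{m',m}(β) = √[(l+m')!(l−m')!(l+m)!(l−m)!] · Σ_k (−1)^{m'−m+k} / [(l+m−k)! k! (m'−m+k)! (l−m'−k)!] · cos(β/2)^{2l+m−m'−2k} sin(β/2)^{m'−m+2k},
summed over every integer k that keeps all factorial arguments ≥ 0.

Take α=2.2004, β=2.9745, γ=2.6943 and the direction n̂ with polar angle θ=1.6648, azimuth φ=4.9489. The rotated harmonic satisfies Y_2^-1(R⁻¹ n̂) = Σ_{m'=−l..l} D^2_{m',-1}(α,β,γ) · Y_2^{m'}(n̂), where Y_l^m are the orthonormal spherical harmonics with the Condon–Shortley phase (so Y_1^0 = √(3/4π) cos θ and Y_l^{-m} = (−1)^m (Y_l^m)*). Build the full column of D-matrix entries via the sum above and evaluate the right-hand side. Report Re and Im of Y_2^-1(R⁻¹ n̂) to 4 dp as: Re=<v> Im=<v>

Need the full column D^2_{m',-1} for m'=−2..2 at α=2.2004, β=2.9745, γ=2.6943.
cos(β/2)=0.083449, sin(β/2)=0.996512
d^2_{-2,-1}: single k=1 term ⇒ +0.001158;  D = +0.000797+0.000840i
d^2_{-1,-1}: k∈[0..1] ⇒ +0.000048 -0.020746 = -0.020697;  D = -0.003752+0.020354i
d^2_{0,-1}: k∈[0..1] ⇒ -0.001418 +0.202276 = +0.200858;  D = -0.181098+0.086876i
d^2_{1,-1}: k∈[0..1] ⇒ +0.020746 -0.986121 = -0.965375;  D = -0.850004-0.457649i
d^2_{2,-1}: single k=0 term ⇒ -0.165158;  D = +0.022344+0.163640i
Y_2^{m'}(θ=1.6648,φ=4.9489) and Σ D·Y over m':
  (+0.0008+0.0008i)·(-0.3408+0.1744i)  (-0.0038+0.0204i)·(-0.0169-0.0702i)  (-0.1811+0.0869i)·(-0.3071+0.0000i)  (-0.8500-0.4576i)·(+0.0169-0.0702i)  (+0.0223+0.1636i)·(-0.3408-0.1744i)
Y_2^-1(R⁻¹ n̂) = +0.031110-0.034659i

Re=0.0311 Im=-0.0347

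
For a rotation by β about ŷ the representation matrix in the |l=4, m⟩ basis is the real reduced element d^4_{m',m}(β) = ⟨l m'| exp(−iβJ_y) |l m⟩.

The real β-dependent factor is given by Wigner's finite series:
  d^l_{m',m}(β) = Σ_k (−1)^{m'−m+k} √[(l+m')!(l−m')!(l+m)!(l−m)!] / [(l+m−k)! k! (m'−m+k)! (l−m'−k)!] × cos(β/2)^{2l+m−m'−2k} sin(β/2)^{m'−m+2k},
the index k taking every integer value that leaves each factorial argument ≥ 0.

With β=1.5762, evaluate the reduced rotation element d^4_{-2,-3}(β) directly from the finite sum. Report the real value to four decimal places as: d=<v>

d^4_{-2,-3}(β=1.5762) via Wigner's sum:
c=cos(1.5762/2)=0.705194, s=sin(1.5762/2)=0.709015; N=√[2·720·1·5040]=2693.993318
k∈{0,1} keeps every argument non-negative
  k=0: (−1)^1·2693.9933/(720)·0.7052^7·0.7090^1 = -0.230080
  k=1: (−1)^2·2693.9933/(240)·0.7052^5·0.7090^3 = +0.697739
d^4_{-2,-3}(1.5762) = -0.230080 +0.697739 = +0.467660

d=0.4677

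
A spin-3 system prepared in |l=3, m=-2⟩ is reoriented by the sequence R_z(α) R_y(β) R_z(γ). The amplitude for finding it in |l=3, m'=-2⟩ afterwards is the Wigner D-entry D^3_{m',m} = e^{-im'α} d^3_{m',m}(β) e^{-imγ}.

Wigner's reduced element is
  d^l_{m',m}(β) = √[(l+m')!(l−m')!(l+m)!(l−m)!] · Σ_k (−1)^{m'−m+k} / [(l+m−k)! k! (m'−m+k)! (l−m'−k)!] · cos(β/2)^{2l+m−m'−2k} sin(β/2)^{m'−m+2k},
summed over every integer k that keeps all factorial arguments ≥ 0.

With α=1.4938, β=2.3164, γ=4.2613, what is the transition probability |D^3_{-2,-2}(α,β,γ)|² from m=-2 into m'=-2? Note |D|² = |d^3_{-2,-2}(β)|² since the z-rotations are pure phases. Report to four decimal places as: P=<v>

P=0.0109

D^3_{-2,-2}(1.4938,2.3164,4.2613) = e^{-i·-2·1.4938}·d^3_{-2,-2}(2.3164)·e^{-i·-2·4.2613}. Compute d first:
With c≡cos(β/2)=0.400989 and s≡sin(β/2)=0.916083, N=[1·120·1·120]^{1/2}=120.000000
The bounds max(0,m−m')=0 and min(l+m,l−m')=1 give 2 terms
  k=0: (−1)^0·120.0000/(120)·0.4010^6·0.9161^0 = +0.004157
  k=1: (−1)^1·120.0000/(24)·0.4010^4·0.9161^2 = -0.108485
d^3_{-2,-2}(2.3164) = +0.004157 -0.108485 = -0.104328
|D^3_{-2,-2}|² = |d^3_{-2,-2}(β)|² = (-0.104328)² = 0.010884 (the z-rotation phases have unit modulus)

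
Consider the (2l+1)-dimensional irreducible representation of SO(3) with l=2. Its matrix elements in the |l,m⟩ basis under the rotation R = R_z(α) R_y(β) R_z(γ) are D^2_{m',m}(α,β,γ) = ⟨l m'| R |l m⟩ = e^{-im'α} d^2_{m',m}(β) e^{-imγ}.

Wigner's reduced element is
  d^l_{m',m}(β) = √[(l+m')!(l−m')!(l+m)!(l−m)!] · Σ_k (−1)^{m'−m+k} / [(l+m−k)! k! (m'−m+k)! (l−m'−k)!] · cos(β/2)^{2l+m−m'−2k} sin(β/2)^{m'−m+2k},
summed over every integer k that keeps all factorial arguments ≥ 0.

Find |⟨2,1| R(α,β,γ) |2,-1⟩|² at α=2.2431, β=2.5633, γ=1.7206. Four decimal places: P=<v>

First d^2_{1,-1}(β=2.5633), then the phase factors e^{-i(1)α} and e^{-i(-1)γ}:
c=cos(2.5633/2)=0.285134, s=sin(2.5633/2)=0.958488; N=√[6·1·1·6]=6.000000
k∈{0,1} keeps every argument non-negative
  k=0: (−1)^2·6.0000/(2)·0.2851^2·0.9585^2 = +0.224075
  k=1: (−1)^3·6.0000/(6)·0.2851^0·0.9585^4 = -0.844007
d^2_{1,-1}(2.5633) = +0.224075 -0.844007 = -0.619932
|D^2_{1,-1}|² = |d^2_{1,-1}(β)|² = (-0.619932)² = 0.384316 (the z-rotation phases have unit modulus)

P=0.3843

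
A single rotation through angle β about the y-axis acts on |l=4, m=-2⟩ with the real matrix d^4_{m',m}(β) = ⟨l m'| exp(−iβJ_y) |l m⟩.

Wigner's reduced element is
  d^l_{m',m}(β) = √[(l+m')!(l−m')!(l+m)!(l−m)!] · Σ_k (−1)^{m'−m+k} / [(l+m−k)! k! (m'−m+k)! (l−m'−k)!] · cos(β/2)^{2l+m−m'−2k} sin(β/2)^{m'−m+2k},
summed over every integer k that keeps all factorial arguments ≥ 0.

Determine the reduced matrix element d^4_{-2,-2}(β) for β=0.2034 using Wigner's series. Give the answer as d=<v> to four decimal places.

d^4_{-2,-2}(β=0.2034) via Wigner's sum:
With c≡cos(β/2)=0.994833 and s≡sin(β/2)=0.101525, N=[2·720·2·720]^{1/2}=1440.000000
k∈{0,1,2} keeps every argument non-negative
  k=0: (−1)^0·1440.0000/(1440)·0.9948^8·0.1015^0 = +0.959404
  k=1: (−1)^1·1440.0000/(120)·0.9948^6·0.1015^2 = -0.119902
  k=2: (−1)^2·1440.0000/(96)·0.9948^4·0.1015^4 = +0.001561
d^4_{-2,-2}(0.2034) = +0.959404 -0.119902 +0.001561 = +0.841063

d=0.8411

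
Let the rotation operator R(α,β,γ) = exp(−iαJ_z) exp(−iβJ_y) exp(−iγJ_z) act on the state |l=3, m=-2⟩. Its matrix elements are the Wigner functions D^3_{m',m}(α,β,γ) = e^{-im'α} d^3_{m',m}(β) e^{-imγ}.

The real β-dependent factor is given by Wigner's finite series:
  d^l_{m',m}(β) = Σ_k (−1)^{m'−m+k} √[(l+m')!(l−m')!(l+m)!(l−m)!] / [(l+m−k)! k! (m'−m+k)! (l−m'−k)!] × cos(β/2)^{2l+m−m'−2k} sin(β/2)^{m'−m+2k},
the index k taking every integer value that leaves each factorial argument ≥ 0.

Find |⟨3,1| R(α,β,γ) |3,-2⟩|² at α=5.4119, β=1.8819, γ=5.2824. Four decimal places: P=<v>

P=0.0016

First d^3_{1,-2}(β=1.8819), then the phase factors e^{-i(1)α} and e^{-i(-2)γ}:
With c≡cos(β/2)=0.589021 and s≡sin(β/2)=0.808118, N=[24·2·1·120]^{1/2}=75.894664
The bounds max(0,m−m')=0 and min(l+m,l−m')=1 give 2 terms
  k=0: (−1)^3·75.8947/(12)·0.5890^3·0.8081^3 = -0.682096
  k=1: (−1)^4·75.8947/(24)·0.5890^1·0.8081^5 = +0.641955
d^3_{1,-2}(1.8819) = -0.682096 +0.641955 = -0.040142
|D^3_{1,-2}|² = |d^3_{1,-2}(β)|² = (-0.040142)² = 0.001611 (the z-rotation phases have unit modulus)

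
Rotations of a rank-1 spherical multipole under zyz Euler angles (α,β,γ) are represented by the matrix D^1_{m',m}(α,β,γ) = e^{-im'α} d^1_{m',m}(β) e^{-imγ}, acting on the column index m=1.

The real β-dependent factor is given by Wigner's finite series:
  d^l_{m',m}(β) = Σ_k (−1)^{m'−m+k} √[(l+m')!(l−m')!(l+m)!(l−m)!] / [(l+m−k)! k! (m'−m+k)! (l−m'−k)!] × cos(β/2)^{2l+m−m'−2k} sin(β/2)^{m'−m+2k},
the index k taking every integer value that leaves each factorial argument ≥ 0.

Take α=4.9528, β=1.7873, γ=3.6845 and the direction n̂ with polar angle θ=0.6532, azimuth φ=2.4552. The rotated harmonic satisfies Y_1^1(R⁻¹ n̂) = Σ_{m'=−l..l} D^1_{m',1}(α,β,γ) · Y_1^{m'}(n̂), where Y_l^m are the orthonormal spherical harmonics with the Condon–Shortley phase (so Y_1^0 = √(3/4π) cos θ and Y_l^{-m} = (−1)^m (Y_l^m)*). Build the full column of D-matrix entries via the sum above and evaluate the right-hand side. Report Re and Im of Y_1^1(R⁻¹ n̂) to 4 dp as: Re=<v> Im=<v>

Re=-0.2637 Im=0.0119

Need the full column D^1_{m',1} for m'=−1..1 at α=4.9528, β=1.7873, γ=3.6845.
cos(β/2)=0.626572, sin(β/2)=0.779364
d^1_{-1,1}: single k=2 term ⇒ +0.607408;  D = +0.180949+0.579829i
d^1_{0,1}: single k=1 term ⇒ +0.690599;  D = -0.591298+0.356782i
d^1_{1,1}: single k=0 term ⇒ +0.392592;  D = -0.277026-0.278181i
Y_1^{m'}(θ=0.6532,φ=2.4552) and Σ D·Y over m':
  (+0.1809+0.5798i)·(-0.1624-0.1331i)  (-0.5913+0.3568i)·(+0.3880+0.0000i)  (-0.2770-0.2782i)·(+0.1624-0.1331i)
Y_1^1(R⁻¹ n̂) = -0.263680+0.011868i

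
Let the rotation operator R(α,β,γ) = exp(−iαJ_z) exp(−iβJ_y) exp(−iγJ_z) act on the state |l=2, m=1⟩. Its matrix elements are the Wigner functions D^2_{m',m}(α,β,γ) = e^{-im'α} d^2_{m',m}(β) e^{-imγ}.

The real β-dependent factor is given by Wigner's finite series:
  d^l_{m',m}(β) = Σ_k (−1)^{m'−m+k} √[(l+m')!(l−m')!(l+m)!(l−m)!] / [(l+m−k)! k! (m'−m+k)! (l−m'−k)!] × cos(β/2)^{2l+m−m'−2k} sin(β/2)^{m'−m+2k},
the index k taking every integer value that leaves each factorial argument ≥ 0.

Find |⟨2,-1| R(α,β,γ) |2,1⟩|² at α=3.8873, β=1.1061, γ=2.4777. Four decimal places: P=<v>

P=0.2738

D^2_{-1,1}(3.8873,1.1061,2.4777) = e^{-i·-1·3.8873}·d^2_{-1,1}(1.1061)·e^{-i·1·2.4777}. Compute d first:
With c≡cos(β/2)=0.850926 and s≡sin(β/2)=0.525285, N=[1·6·6·1]^{1/2}=6.000000
k∈{2,3} keeps every argument non-negative
  k=2: (−1)^0·6.0000/(2)·0.8509^2·0.5253^2 = +0.599370
  k=3: (−1)^1·6.0000/(6)·0.8509^0·0.5253^4 = -0.076134
d^2_{-1,1}(1.1061) = +0.599370 -0.076134 = +0.523236
|D^2_{-1,1}|² = |d^2_{-1,1}(β)|² = (+0.523236)² = 0.273776 (the z-rotation phases have unit modulus)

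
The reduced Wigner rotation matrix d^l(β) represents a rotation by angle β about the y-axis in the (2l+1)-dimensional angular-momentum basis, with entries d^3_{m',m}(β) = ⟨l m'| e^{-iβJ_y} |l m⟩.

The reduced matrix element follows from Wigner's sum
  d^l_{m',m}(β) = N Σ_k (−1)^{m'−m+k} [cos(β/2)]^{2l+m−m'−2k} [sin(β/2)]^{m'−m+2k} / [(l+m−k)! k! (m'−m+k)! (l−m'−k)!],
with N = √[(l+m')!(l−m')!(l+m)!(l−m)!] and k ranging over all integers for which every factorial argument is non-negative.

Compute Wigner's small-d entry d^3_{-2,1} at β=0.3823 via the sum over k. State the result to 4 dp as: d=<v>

d=0.0403

d^3_{-2,1}(β=0.3823) via Wigner's sum:
c=cos(0.3823/2)=0.981786, s=sin(0.3823/2)=0.189988; N=√[1·120·24·2]=75.894664
k: max(0,(1)−(-2))=3 … min(3+(1),3−(-2))=4
  k=3: (−1)^0·75.8947/(12)·0.9818^3·0.1900^3 = +0.041045
  k=4: (−1)^1·75.8947/(24)·0.9818^1·0.1900^5 = -0.000769
d^3_{-2,1}(0.3823) = +0.041045 -0.000769 = +0.040276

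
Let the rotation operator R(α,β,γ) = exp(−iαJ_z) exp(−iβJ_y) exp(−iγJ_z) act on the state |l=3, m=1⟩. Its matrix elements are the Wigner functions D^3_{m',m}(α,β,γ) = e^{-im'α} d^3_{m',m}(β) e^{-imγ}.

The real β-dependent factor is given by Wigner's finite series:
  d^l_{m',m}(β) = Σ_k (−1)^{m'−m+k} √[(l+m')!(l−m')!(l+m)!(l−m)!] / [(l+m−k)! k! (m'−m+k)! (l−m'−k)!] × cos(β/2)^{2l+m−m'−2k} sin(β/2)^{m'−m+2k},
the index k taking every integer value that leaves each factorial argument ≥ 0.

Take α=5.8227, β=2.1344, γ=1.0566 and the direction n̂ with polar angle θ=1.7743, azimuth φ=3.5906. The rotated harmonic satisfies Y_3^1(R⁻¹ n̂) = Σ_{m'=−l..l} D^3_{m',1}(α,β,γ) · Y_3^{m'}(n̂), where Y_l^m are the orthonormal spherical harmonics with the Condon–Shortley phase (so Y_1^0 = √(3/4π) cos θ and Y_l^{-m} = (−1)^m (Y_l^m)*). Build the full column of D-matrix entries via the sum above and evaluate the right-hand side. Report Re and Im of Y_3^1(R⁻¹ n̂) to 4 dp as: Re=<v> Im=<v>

Need the full column D^3_{m',1} for m'=−3..3 at α=5.8227, β=2.1344, γ=1.0566.
cos(β/2)=0.482579, sin(β/2)=0.875853
d^3_{-3,1}: single k=4 term ⇒ +0.530769;  D = -0.404743-0.343365i
d^3_{-2,1}: k∈[3..4] ⇒ +0.477559 -0.786545 = -0.308986;  D = +0.122250+0.283773i
d^3_{-1,1}: k∈[2..4] ⇒ +0.249623 -1.096353 +0.451426 = -0.395303;  D = -0.021222+0.394733i
d^3_{0,1}: k∈[1..3] ⇒ +0.079408 -0.784710 +0.861617 = +0.156314;  D = +0.076881-0.136101i
d^3_{1,1}: k∈[0..2] ⇒ +0.012630 -0.332831 +0.822264 = +0.502063;  D = +0.415469-0.281874i
d^3_{2,1}: k∈[0..1] ⇒ -0.072489 +0.477559 = +0.405070;  D = +0.401350-0.054771i
d^3_{3,1}: single k=0 term ⇒ +0.161131;  D = +0.152704+0.051429i
Y_3^{m'}(θ=1.7743,φ=3.5906) and Σ D·Y over m':
  (-0.4047-0.3434i)·(-0.0870+0.3822i)  (+0.1222+0.2838i)·(-0.1235+0.1549i)  (-0.0212+0.3947i)·(+0.2269-0.1093i)  (+0.0769-0.1361i)·(+0.2109+0.0000i)  (+0.4155-0.2819i)·(-0.2269-0.1093i)  (+0.4014-0.0548i)·(-0.1235-0.1549i)  (+0.1527+0.0514i)·(+0.0870+0.3822i)
Y_3^1(R⁻¹ n̂) = -0.027586-0.051771i

Re=-0.0276 Im=-0.0518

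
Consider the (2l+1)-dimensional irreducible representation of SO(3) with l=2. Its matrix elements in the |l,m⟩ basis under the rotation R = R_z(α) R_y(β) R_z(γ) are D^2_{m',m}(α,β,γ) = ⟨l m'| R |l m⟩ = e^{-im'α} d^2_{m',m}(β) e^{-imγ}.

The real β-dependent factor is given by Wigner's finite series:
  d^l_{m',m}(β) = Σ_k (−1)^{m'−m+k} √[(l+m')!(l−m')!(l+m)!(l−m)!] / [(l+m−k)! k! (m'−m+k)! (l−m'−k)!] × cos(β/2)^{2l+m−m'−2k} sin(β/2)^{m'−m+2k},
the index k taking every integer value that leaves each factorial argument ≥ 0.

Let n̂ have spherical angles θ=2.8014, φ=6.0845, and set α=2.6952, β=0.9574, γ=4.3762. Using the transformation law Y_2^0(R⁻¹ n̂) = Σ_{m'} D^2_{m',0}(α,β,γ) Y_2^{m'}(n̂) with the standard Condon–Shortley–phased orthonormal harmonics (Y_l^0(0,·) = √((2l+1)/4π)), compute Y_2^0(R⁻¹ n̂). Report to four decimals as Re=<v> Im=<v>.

Need the full column D^2_{m',0} for m'=−2..2 at α=2.6952, β=0.9574, γ=4.3762.
cos(β/2)=0.887594, sin(β/2)=0.460626
d^2_{-2,0}: single k=2 term ⇒ +0.409450;  D = +0.256826-0.318889i
d^2_{-1,0}: k∈[1..2] ⇒ +0.788983 -0.212488 = +0.576495;  D = -0.520004+0.248881i
d^2_{0,0}: k∈[0..2] ⇒ +0.620667 -0.668629 +0.045019 = -0.002944;  D = -0.002944+0.000000i
d^2_{1,0}: k∈[0..1] ⇒ -0.788983 +0.212488 = -0.576495;  D = +0.520004+0.248881i
d^2_{2,0}: single k=0 term ⇒ +0.409450;  D = +0.256826+0.318889i
Y_2^{m'}(θ=2.8014,φ=6.0845) and Σ D·Y over m':
  (+0.2568-0.3189i)·(+0.0397+0.0166i)  (-0.5200+0.2489i)·(-0.2382-0.0480i)  (-0.0029+0.0000i)·(+0.5254+0.0000i)  (+0.5200+0.2489i)·(+0.2382-0.0480i)  (+0.2568+0.3189i)·(+0.0397-0.0166i)
Y_2^0(R⁻¹ n̂) = +0.301063+0.000000i

Re=0.3011 Im=0.0000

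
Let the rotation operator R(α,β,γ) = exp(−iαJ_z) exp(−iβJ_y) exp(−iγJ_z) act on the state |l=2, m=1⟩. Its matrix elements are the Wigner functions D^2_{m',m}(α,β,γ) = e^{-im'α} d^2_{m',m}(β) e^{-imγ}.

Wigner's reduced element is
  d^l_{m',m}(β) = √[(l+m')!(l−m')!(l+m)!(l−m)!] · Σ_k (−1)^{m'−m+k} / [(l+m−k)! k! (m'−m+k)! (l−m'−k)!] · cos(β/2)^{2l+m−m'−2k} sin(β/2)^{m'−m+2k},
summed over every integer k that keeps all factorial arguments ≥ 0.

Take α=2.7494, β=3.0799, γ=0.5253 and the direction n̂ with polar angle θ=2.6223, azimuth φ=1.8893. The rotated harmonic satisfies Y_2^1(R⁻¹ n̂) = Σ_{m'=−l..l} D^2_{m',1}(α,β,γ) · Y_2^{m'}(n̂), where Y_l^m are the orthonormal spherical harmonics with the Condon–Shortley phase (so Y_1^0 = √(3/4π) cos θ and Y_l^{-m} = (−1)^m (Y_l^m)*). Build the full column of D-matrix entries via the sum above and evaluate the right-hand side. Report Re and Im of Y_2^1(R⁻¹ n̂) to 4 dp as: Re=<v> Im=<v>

Need the full column D^2_{m',1} for m'=−2..2 at α=2.7494, β=3.0799, γ=0.5253.
cos(β/2)=0.030841, sin(β/2)=0.999524
d^2_{-2,1}: single k=3 term ⇒ +0.061595;  D = +0.015901-0.059507i
d^2_{-1,1}: k∈[2..3] ⇒ +0.002851 -0.998099 = -0.995248;  D = +0.604925-0.790306i
d^2_{0,1}: k∈[1..2] ⇒ +0.000072 -0.075438 = -0.075366;  D = -0.065205+0.037794i
d^2_{1,1}: k∈[0..1] ⇒ +0.000001 -0.002851 = -0.002850;  D = +0.002825-0.000378i
d^2_{2,1}: single k=0 term ⇒ -0.000059;  D = -0.000057-0.000015i
Y_2^{m'}(θ=2.6223,φ=1.8893) and Σ D·Y over m':
  (+0.0159-0.0595i)·(-0.0765+0.0566i)  (+0.6049-0.7903i)·(+0.1042+0.3161i)  (-0.0652+0.0378i)·(+0.3978+0.0000i)  (+0.0028-0.0004i)·(-0.1042+0.3161i)  (-0.0001-0.0000i)·(-0.0765-0.0566i)
Y_2^1(R⁻¹ n̂) = +0.288916+0.130268i

Re=0.2889 Im=0.1303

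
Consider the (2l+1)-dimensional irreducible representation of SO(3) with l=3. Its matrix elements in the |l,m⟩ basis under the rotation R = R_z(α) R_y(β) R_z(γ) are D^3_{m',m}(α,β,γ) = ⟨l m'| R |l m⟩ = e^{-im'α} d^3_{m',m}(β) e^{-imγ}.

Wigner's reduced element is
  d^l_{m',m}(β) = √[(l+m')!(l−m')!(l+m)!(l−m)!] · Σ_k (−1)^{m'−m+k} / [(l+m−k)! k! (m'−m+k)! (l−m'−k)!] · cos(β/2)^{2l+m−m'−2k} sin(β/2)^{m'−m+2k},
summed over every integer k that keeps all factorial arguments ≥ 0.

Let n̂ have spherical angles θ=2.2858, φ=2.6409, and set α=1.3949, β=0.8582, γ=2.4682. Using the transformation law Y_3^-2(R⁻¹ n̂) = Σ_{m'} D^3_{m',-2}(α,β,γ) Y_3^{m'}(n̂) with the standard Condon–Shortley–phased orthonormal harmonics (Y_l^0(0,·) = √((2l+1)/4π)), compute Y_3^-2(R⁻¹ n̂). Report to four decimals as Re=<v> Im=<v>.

Re=0.2344 Im=0.0315

Need the full column D^3_{m',-2} for m'=−3..3 at α=1.3949, β=0.8582, γ=2.4682.
cos(β/2)=0.909341, sin(β/2)=0.416053
d^3_{-3,-2}: single k=1 term ⇒ +0.633661;  D = -0.604666+0.189485i
d^3_{-2,-2}: k∈[0..1] ⇒ +0.565405 -0.591797 = -0.026392;  D = -0.003363-0.026177i
d^3_{-1,-2}: k∈[0..1] ⇒ -0.818052 +0.342495 = -0.475557;  D = -0.475007-0.022872i
d^3_{0,-2}: k∈[0..1] ⇒ +0.648281 -0.135708 = +0.512573;  D = +0.113864-0.499766i
d^3_{1,-2}: k∈[0..1] ⇒ -0.342495 +0.035848 = -0.306647;  D = +0.282451+0.119388i
d^3_{2,-2}: k∈[0..1] ⇒ +0.123884 -0.005187 = +0.118698;  D = -0.064632+0.099558i
d^3_{3,-2}: single k=0 term ⇒ -0.027768;  D = -0.020285-0.018962i
Y_3^{m'}(θ=2.2858,φ=2.6409) and Σ D·Y over m':
  (-0.6047+0.1895i)·(-0.0123-0.1792i)  (-0.0034-0.0262i)·(-0.2060-0.3218i)  (-0.4750-0.0229i)·(-0.2460-0.1346i)  (+0.1139-0.4998i)·(+0.2082+0.0000i)  (+0.2825+0.1194i)·(+0.2460-0.1346i)  (-0.0646+0.0996i)·(-0.2060+0.3218i)  (-0.0203-0.0190i)·(+0.0123-0.1792i)
Y_3^-2(R⁻¹ n̂) = +0.234354+0.031482i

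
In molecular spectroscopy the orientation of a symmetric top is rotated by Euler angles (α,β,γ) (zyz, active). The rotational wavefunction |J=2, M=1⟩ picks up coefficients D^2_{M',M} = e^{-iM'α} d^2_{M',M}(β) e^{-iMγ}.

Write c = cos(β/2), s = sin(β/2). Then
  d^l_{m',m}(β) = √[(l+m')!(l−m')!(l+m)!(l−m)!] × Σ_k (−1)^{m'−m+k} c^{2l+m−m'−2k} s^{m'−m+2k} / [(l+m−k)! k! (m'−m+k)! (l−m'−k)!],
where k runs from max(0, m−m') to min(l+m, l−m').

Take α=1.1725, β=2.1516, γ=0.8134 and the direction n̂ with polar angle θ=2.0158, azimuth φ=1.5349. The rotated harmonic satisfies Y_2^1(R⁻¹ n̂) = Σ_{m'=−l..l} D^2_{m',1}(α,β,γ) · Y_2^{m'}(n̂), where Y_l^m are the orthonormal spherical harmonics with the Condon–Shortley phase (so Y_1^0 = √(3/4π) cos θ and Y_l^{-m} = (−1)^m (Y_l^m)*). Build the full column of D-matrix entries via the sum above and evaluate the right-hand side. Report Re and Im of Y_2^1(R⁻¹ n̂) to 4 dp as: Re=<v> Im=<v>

Need the full column D^2_{m',1} for m'=−2..2 at α=1.1725, β=2.1516, γ=0.8134.
cos(β/2)=0.475028, sin(β/2)=0.879970
d^2_{-2,1}: single k=3 term ⇒ +0.647372;  D = +0.025368+0.646875i
d^2_{-1,1}: k∈[2..3] ⇒ +0.524200 -0.599615 = -0.075415;  D = -0.070605-0.026503i
d^2_{0,1}: k∈[1..2] ⇒ +0.231048 -0.792865 = -0.561817;  D = -0.385986+0.408232i
d^2_{1,1}: k∈[0..1] ⇒ +0.050919 -0.524200 = -0.473281;  D = +0.190867+0.433087i
d^2_{2,1}: single k=0 term ⇒ -0.188650;  D = +0.188623-0.003171i
Y_2^{m'}(θ=2.0158,φ=1.5349) and Σ D·Y over m':
  (+0.0254+0.6469i)·(-0.3139-0.0226i)  (-0.0706-0.0265i)·(-0.0108+0.3000i)  (-0.3860+0.4082i)·(-0.1401+0.0000i)  (+0.1909+0.4331i)·(+0.0108+0.3000i)  (+0.1886-0.0032i)·(-0.3139+0.0226i)
Y_2^1(R⁻¹ n̂) = -0.117578-0.214520i

Re=-0.1176 Im=-0.2145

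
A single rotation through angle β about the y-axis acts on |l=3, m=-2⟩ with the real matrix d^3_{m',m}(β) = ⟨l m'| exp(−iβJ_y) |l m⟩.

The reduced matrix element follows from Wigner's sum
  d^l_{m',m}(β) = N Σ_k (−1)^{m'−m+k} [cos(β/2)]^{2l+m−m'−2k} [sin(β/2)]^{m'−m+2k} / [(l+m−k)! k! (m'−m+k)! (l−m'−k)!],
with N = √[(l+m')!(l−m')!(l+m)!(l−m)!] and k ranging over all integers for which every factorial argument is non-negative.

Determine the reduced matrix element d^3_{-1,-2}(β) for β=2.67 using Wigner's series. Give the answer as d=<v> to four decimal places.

d^3_{-1,-2}(β=2.67) via Wigner's sum:
Half-angle: c=0.233617, s=0.972329. N=√(2·24·1·120)=75.894664
k: max(0,(-2)−(-1))=0 … min(3+(-2),3−(-1))=1
  k=0: (−1)^1·75.8947/(24)·0.2336^5·0.9723^1 = -0.002140
  k=1: (−1)^2·75.8947/(12)·0.2336^3·0.9723^3 = +0.074128
d^3_{-1,-2}(2.67) = -0.002140 +0.074128 = +0.071989

d=0.0720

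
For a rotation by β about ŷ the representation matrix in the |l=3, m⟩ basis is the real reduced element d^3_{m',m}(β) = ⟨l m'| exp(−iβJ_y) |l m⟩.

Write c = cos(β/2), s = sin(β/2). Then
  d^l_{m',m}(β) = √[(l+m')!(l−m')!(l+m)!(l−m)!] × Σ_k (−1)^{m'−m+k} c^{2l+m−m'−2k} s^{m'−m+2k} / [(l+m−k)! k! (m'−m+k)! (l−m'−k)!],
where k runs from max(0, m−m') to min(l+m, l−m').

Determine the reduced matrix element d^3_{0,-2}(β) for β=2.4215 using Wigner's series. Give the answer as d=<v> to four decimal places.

d=-0.4477

d^3_{0,-2}(β=2.4215) via Wigner's sum:
c=cos(2.4215/2)=0.352318, s=sin(2.4215/2)=0.935881; N=√[6·6·1·120]=65.726707
k: max(0,(-2)−(0))=0 … min(3+(-2),3−(0))=1
  k=0: (−1)^2·65.7267/(12)·0.3523^4·0.9359^2 = +0.073916
  k=1: (−1)^3·65.7267/(12)·0.3523^2·0.9359^4 = -0.521568
d^3_{0,-2}(2.4215) = +0.073916 -0.521568 = -0.447652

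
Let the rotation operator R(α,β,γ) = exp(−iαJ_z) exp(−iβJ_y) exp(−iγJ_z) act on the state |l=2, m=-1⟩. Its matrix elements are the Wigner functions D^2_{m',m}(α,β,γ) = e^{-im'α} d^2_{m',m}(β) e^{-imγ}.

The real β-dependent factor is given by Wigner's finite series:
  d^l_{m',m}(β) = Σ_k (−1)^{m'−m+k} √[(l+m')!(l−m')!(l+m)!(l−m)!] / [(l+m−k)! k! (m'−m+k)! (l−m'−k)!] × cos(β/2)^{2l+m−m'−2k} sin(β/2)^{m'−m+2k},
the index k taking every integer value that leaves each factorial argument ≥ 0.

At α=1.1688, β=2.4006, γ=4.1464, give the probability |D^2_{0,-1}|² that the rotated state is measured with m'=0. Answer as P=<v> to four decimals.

D^2_{0,-1}(1.1688,2.4006,4.1464) = e^{-i·0·1.1688}·d^2_{0,-1}(2.4006)·e^{-i·-1·4.1464}. Compute d first:
c=cos(2.4006/2)=0.362078, s=sin(2.4006/2)=0.932148; N=√[2·2·1·6]=4.898979
k: max(0,(-1)−(0))=0 … min(2+(-1),2−(0))=1
  k=0: (−1)^1·4.8990/(2)·0.3621^3·0.9321^1 = -0.108385
  k=1: (−1)^2·4.8990/(2)·0.3621^1·0.9321^3 = +0.718344
d^2_{0,-1}(2.4006) = -0.108385 +0.718344 = +0.609959
|D^2_{0,-1}|² = |d^2_{0,-1}(β)|² = (+0.609959)² = 0.372050 (the z-rotation phases have unit modulus)

P=0.3720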